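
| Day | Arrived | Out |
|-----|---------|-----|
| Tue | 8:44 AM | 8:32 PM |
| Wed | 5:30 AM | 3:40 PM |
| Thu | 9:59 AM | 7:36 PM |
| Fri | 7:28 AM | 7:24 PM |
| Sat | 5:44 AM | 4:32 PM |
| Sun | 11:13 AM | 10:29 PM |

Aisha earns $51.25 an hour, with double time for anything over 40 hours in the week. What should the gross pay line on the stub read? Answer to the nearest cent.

$4672.29

Tue: 8:44 AM–8:32 PM = 11 h 48 min
Wed: 5:30 AM–3:40 PM = 10 h 10 min
Thu: 9:59 AM–7:36 PM = 9 h 37 min
Fri: 7:28 AM–7:24 PM = 11 h 56 min
Sat: 5:44 AM–4:32 PM = 10 h 48 min
Sun: 11:13 AM–10:29 PM = 11 h 16 min
Total worked: 65 h 35 min = 3935 min.
Regular 40 h 0 min = 2400 min at $51.25/h; overtime 25 h 35 min = 1535 min at $102.50/h.
Pay = (2400 × $51.25 + 1535 × $102.50) ÷ 60 = $4672.29.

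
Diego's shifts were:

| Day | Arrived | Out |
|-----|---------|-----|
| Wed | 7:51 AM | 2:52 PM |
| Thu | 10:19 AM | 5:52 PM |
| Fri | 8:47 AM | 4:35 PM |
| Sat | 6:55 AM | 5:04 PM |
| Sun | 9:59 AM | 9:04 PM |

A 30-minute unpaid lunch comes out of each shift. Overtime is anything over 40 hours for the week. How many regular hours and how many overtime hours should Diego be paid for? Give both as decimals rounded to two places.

Wed: 7:51 AM–2:52 PM = 7 h 1 min; less 30 min break → 6 h 31 min
Thu: 10:19 AM–5:52 PM = 7 h 33 min; less 30 min break → 7 h 3 min
Fri: 8:47 AM–4:35 PM = 7 h 48 min; less 30 min break → 7 h 18 min
Sat: 6:55 AM–5:04 PM = 10 h 9 min; less 30 min break → 9 h 39 min
Sun: 9:59 AM–9:04 PM = 11 h 5 min; less 30 min break → 10 h 35 min
Total worked: 41 h 6 min = 41.10 h.
Threshold 40 h → overtime 1 h 6 min, regular 40 h 0 min.

Regular 40.00 hours, overtime 1.10 hours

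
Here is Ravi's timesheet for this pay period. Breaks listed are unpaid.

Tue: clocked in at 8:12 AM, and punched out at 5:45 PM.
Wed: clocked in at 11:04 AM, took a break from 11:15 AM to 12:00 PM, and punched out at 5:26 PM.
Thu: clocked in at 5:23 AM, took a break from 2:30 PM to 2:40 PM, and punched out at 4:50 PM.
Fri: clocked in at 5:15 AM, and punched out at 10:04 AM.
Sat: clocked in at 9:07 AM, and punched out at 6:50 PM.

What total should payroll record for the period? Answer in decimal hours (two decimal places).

40.98 hours

Tue: 8:12 AM–5:45 PM = 9 h 33 min
Wed: 11:04 AM–5:26 PM = 6 h 22 min; less 45 min break → 5 h 37 min
Thu: 5:23 AM–4:50 PM = 11 h 27 min; less 10 min break → 11 h 17 min
Fri: 5:15 AM–10:04 AM = 4 h 49 min
Sat: 9:07 AM–6:50 PM = 9 h 43 min
Total: 9 h 33 min + 5 h 37 min + 11 h 17 min + 4 h 49 min + 9 h 43 min = 40 h 59 min.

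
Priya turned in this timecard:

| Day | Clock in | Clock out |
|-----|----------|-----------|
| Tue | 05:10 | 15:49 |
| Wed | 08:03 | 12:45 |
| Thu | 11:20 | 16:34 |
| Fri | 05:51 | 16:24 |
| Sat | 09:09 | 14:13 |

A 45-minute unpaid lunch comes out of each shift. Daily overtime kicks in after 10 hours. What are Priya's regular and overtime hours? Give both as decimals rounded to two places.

Regular 32.45 hours, overtime 0.00 hours

Tue: 05:10–15:49 = 10 h 39 min; less 45 min break → 9 h 54 min
Wed: 08:03–12:45 = 4 h 42 min; less 45 min break → 3 h 57 min
Thu: 11:20–16:34 = 5 h 14 min; less 45 min break → 4 h 29 min
Fri: 05:51–16:24 = 10 h 33 min; less 45 min break → 9 h 48 min
Sat: 09:09–14:13 = 5 h 4 min; less 45 min break → 4 h 19 min
Tue reg 9 h 54 min / OT 0 h 0 min; Wed reg 3 h 57 min / OT 0 h 0 min; Thu reg 4 h 29 min / OT 0 h 0 min; Fri reg 9 h 48 min / OT 0 h 0 min; Sat reg 4 h 19 min / OT 0 h 0 min.
Totals: regular 32 h 27 min, overtime 0 h 0 min.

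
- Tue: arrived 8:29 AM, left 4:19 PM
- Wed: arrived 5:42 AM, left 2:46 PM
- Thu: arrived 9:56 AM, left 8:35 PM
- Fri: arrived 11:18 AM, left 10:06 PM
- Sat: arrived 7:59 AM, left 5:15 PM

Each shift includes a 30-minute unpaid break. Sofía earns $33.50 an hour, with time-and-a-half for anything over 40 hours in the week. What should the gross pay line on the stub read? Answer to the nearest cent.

Tue: 8:29 AM–4:19 PM = 7 h 50 min; less 30 min break → 7 h 20 min
Wed: 5:42 AM–2:46 PM = 9 h 4 min; less 30 min break → 8 h 34 min
Thu: 9:56 AM–8:35 PM = 10 h 39 min; less 30 min break → 10 h 9 min
Fri: 11:18 AM–10:06 PM = 10 h 48 min; less 30 min break → 10 h 18 min
Sat: 7:59 AM–5:15 PM = 9 h 16 min; less 30 min break → 8 h 46 min
Total worked: 45 h 7 min = 2707 min.
Regular 40 h 0 min = 2400 min at $33.50/h; overtime 5 h 7 min = 307 min at $50.25/h.
Pay = (2400 × $33.50 + 307 × $50.25) ÷ 60 = $1597.11.

$1597.11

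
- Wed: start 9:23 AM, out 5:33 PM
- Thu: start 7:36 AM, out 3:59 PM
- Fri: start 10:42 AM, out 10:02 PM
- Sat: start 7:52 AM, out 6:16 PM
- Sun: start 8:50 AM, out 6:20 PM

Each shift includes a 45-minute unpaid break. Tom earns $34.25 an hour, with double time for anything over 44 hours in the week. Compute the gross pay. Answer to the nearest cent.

Wed: 9:23 AM–5:33 PM = 8 h 10 min; less 45 min break → 7 h 25 min
Thu: 7:36 AM–3:59 PM = 8 h 23 min; less 45 min break → 7 h 38 min
Fri: 10:42 AM–10:02 PM = 11 h 20 min; less 45 min break → 10 h 35 min
Sat: 7:52 AM–6:16 PM = 10 h 24 min; less 45 min break → 9 h 39 min
Sun: 8:50 AM–6:20 PM = 9 h 30 min; less 45 min break → 8 h 45 min
Total worked: 44 h 2 min = 2642 min.
Regular 44 h 0 min = 2640 min at $34.25/h; overtime 0 h 2 min = 2 min at $68.50/h.
Pay = (2640 × $34.25 + 2 × $68.50) ÷ 60 = $1509.28.

$1509.28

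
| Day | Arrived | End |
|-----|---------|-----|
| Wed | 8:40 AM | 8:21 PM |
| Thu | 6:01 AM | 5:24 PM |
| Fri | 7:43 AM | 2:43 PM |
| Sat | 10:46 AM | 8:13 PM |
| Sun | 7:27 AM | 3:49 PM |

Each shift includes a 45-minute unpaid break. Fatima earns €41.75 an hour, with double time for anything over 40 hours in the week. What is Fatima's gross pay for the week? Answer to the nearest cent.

€2015.13

Wed: 8:40 AM–8:21 PM = 11 h 41 min; less 45 min break → 10 h 56 min
Thu: 6:01 AM–5:24 PM = 11 h 23 min; less 45 min break → 10 h 38 min
Fri: 7:43 AM–2:43 PM = 7 h 0 min; less 45 min break → 6 h 15 min
Sat: 10:46 AM–8:13 PM = 9 h 27 min; less 45 min break → 8 h 42 min
Sun: 7:27 AM–3:49 PM = 8 h 22 min; less 45 min break → 7 h 37 min
Total worked: 44 h 8 min = 2648 min.
Regular 40 h 0 min = 2400 min at €41.75/h; overtime 4 h 8 min = 248 min at €83.50/h.
Pay = (2400 × €41.75 + 248 × €83.50) ÷ 60 = €2015.13.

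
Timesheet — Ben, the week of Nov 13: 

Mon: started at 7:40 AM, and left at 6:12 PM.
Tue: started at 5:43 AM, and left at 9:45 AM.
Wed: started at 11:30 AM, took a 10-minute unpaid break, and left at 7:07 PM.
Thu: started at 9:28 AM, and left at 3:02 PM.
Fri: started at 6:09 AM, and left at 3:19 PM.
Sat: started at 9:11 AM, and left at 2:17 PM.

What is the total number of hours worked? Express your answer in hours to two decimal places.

Mon: 7:40 AM–6:12 PM = 10 h 32 min
Tue: 5:43 AM–9:45 AM = 4 h 2 min
Wed: 11:30 AM–7:07 PM = 7 h 37 min; less 10 min break → 7 h 27 min
Thu: 9:28 AM–3:02 PM = 5 h 34 min
Fri: 6:09 AM–3:19 PM = 9 h 10 min
Sat: 9:11 AM–2:17 PM = 5 h 6 min
Total: 10 h 32 min + 4 h 2 min + 7 h 27 min + 5 h 34 min + 9 h 10 min + 5 h 6 min = 41 h 51 min.

41.85 hours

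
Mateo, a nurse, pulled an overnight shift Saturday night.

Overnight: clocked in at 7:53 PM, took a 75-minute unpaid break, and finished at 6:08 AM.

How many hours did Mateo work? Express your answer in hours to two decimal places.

9.00 hours

Overnight: 7:53 PM → midnight = 4 h 7 min; midnight → 6:08 AM = 6 h 8 min; span 10 h 15 min; less 75 min break → 9 h 0 min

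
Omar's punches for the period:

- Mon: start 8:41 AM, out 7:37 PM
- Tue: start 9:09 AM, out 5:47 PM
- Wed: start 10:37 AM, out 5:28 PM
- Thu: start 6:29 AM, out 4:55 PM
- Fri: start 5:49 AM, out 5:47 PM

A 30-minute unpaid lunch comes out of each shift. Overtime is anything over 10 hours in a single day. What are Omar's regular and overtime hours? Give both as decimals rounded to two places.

Regular 44.42 hours, overtime 1.90 hours

Mon: 8:41 AM–7:37 PM = 10 h 56 min; less 30 min break → 10 h 26 min
Tue: 9:09 AM–5:47 PM = 8 h 38 min; less 30 min break → 8 h 8 min
Wed: 10:37 AM–5:28 PM = 6 h 51 min; less 30 min break → 6 h 21 min
Thu: 6:29 AM–4:55 PM = 10 h 26 min; less 30 min break → 9 h 56 min
Fri: 5:49 AM–5:47 PM = 11 h 58 min; less 30 min break → 11 h 28 min
Mon reg 10 h 0 min / OT 0 h 26 min; Tue reg 8 h 8 min / OT 0 h 0 min; Wed reg 6 h 21 min / OT 0 h 0 min; Thu reg 9 h 56 min / OT 0 h 0 min; Fri reg 10 h 0 min / OT 1 h 28 min.
Totals: regular 44 h 25 min, overtime 1 h 54 min.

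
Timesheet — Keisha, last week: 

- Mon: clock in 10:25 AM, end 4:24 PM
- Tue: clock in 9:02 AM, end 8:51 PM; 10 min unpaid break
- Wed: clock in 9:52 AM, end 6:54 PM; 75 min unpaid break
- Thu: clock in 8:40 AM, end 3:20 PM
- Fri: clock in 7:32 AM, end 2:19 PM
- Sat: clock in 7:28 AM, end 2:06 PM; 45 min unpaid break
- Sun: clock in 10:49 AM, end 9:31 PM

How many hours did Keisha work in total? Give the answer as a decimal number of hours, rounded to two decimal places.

55.45 hours

Mon: 10:25 AM–4:24 PM = 5 h 59 min
Tue: 9:02 AM–8:51 PM = 11 h 49 min; less 10 min break → 11 h 39 min
Wed: 9:52 AM–6:54 PM = 9 h 2 min; less 75 min break → 7 h 47 min
Thu: 8:40 AM–3:20 PM = 6 h 40 min
Fri: 7:32 AM–2:19 PM = 6 h 47 min
Sat: 7:28 AM–2:06 PM = 6 h 38 min; less 45 min break → 5 h 53 min
Sun: 10:49 AM–9:31 PM = 10 h 42 min
Total: 5 h 59 min + 11 h 39 min + 7 h 47 min + 6 h 40 min + 6 h 47 min + 5 h 53 min + 10 h 42 min = 55 h 27 min.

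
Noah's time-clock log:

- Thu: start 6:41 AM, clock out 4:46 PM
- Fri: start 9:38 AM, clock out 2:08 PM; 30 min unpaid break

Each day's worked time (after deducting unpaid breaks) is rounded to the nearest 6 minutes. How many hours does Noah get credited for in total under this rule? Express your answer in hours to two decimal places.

14.10 hours

Thu: 6:41 AM–4:46 PM = 10 h 5 min → rounds to 10 h 6 min
Fri: 9:38 AM–2:08 PM = 4 h 30 min − 30 min = 4 h 0 min → rounds to 4 h 0 min
Total credited: 14 h 6 min.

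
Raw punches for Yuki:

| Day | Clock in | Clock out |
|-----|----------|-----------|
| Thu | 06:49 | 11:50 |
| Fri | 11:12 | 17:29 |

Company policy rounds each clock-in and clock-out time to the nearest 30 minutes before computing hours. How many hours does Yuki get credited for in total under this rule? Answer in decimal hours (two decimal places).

Thu: in 06:49→07:00, out 11:50→12:00; 5 h 0 min
Fri: in 11:12→11:00, out 17:29→17:30; 6 h 30 min
Total credited: 11 h 30 min.

11.50 hours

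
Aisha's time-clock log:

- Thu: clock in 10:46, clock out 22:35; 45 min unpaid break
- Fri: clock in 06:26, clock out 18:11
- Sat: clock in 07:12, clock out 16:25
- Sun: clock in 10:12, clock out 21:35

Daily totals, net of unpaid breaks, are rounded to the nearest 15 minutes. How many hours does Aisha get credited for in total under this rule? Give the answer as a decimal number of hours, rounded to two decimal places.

Thu: 10:46–22:35 = 11 h 49 min − 45 min = 11 h 4 min → rounds to 11 h 0 min
Fri: 06:26–18:11 = 11 h 45 min → rounds to 11 h 45 min
Sat: 07:12–16:25 = 9 h 13 min → rounds to 9 h 15 min
Sun: 10:12–21:35 = 11 h 23 min → rounds to 11 h 30 min
Total credited: 43 h 30 min.

43.50 hours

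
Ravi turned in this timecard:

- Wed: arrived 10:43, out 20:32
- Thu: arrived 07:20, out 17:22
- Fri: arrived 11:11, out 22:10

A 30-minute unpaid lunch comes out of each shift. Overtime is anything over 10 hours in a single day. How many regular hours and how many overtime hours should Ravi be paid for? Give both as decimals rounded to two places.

Wed: 10:43–20:32 = 9 h 49 min; less 30 min break → 9 h 19 min
Thu: 07:20–17:22 = 10 h 2 min; less 30 min break → 9 h 32 min
Fri: 11:11–22:10 = 10 h 59 min; less 30 min break → 10 h 29 min
Wed reg 9 h 19 min / OT 0 h 0 min; Thu reg 9 h 32 min / OT 0 h 0 min; Fri reg 10 h 0 min / OT 0 h 29 min.
Totals: regular 28 h 51 min, overtime 0 h 29 min.

Regular 28.85 hours, overtime 0.48 hours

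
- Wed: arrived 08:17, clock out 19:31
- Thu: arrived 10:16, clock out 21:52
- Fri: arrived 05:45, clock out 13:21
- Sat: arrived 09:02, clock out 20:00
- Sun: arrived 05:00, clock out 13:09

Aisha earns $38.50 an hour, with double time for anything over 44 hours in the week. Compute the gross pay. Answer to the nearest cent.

$2121.35

Wed: 08:17–19:31 = 11 h 14 min
Thu: 10:16–21:52 = 11 h 36 min
Fri: 05:45–13:21 = 7 h 36 min
Sat: 09:02–20:00 = 10 h 58 min
Sun: 05:00–13:09 = 8 h 9 min
Total worked: 49 h 33 min = 2973 min.
Regular 44 h 0 min = 2640 min at $38.50/h; overtime 5 h 33 min = 333 min at $77.00/h.
Pay = (2640 × $38.50 + 333 × $77.00) ÷ 60 = $2121.35.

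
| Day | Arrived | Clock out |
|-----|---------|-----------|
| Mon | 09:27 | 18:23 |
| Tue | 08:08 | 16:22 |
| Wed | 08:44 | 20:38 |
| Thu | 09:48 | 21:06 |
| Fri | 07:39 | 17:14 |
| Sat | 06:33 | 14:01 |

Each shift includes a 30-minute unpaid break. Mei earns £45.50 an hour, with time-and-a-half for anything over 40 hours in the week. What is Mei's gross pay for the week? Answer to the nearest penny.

£2803.94

Mon: 09:27–18:23 = 8 h 56 min; less 30 min break → 8 h 26 min
Tue: 08:08–16:22 = 8 h 14 min; less 30 min break → 7 h 44 min
Wed: 08:44–20:38 = 11 h 54 min; less 30 min break → 11 h 24 min
Thu: 09:48–21:06 = 11 h 18 min; less 30 min break → 10 h 48 min
Fri: 07:39–17:14 = 9 h 35 min; less 30 min break → 9 h 5 min
Sat: 06:33–14:01 = 7 h 28 min; less 30 min break → 6 h 58 min
Total worked: 54 h 25 min = 3265 min.
Regular 40 h 0 min = 2400 min at £45.50/h; overtime 14 h 25 min = 865 min at £68.25/h.
Pay = (2400 × £45.50 + 865 × £68.25) ÷ 60 = £2803.94.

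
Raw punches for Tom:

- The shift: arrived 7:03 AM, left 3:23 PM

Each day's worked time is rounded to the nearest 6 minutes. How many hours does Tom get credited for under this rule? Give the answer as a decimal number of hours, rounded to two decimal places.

8.30 hours

The shift: 7:03 AM–3:23 PM = 8 h 20 min → rounds to 8 h 18 min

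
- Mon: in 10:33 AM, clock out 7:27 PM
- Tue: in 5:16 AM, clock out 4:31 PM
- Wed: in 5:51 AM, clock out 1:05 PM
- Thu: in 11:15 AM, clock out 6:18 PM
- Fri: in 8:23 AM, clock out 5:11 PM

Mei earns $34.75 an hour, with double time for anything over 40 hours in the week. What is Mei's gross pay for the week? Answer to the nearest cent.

$1614.72

Mon: 10:33 AM–7:27 PM = 8 h 54 min
Tue: 5:16 AM–4:31 PM = 11 h 15 min
Wed: 5:51 AM–1:05 PM = 7 h 14 min
Thu: 11:15 AM–6:18 PM = 7 h 3 min
Fri: 8:23 AM–5:11 PM = 8 h 48 min
Total worked: 43 h 14 min = 2594 min.
Regular 40 h 0 min = 2400 min at $34.75/h; overtime 3 h 14 min = 194 min at $69.50/h.
Pay = (2400 × $34.75 + 194 × $69.50) ÷ 60 = $1614.72.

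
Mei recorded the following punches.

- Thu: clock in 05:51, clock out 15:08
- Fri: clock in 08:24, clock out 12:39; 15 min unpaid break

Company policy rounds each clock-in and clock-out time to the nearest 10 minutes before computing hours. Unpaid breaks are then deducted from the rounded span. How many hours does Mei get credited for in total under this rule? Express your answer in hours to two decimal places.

Thu: in 05:51→05:50, out 15:08→15:10; 9 h 20 min
Fri: in 08:24→08:20, out 12:39→12:40; 4 h 20 min − 15 min = 4 h 5 min
Total credited: 13 h 25 min.

13.42 hours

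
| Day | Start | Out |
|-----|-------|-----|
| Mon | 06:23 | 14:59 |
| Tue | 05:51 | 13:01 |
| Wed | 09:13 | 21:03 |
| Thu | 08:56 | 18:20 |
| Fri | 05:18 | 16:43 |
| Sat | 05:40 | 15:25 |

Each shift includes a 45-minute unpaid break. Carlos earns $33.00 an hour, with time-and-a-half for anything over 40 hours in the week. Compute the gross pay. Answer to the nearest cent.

Mon: 06:23–14:59 = 8 h 36 min; less 45 min break → 7 h 51 min
Tue: 05:51–13:01 = 7 h 10 min; less 45 min break → 6 h 25 min
Wed: 09:13–21:03 = 11 h 50 min; less 45 min break → 11 h 5 min
Thu: 08:56–18:20 = 9 h 24 min; less 45 min break → 8 h 39 min
Fri: 05:18–16:43 = 11 h 25 min; less 45 min break → 10 h 40 min
Sat: 05:40–15:25 = 9 h 45 min; less 45 min break → 9 h 0 min
Total worked: 53 h 40 min = 3220 min.
Regular 40 h 0 min = 2400 min at $33.00/h; overtime 13 h 40 min = 820 min at $49.50/h.
Pay = (2400 × $33.00 + 820 × $49.50) ÷ 60 = $1996.50.

$1996.50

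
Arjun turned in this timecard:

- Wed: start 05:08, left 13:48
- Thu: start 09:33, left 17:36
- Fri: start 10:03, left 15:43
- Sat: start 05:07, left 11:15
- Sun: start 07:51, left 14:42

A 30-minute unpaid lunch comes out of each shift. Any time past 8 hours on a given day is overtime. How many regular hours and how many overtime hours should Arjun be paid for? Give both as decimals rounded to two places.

Wed: 05:08–13:48 = 8 h 40 min; less 30 min break → 8 h 10 min
Thu: 09:33–17:36 = 8 h 3 min; less 30 min break → 7 h 33 min
Fri: 10:03–15:43 = 5 h 40 min; less 30 min break → 5 h 10 min
Sat: 05:07–11:15 = 6 h 8 min; less 30 min break → 5 h 38 min
Sun: 07:51–14:42 = 6 h 51 min; less 30 min break → 6 h 21 min
Wed reg 8 h 0 min / OT 0 h 10 min; Thu reg 7 h 33 min / OT 0 h 0 min; Fri reg 5 h 10 min / OT 0 h 0 min; Sat reg 5 h 38 min / OT 0 h 0 min; Sun reg 6 h 21 min / OT 0 h 0 min.
Totals: regular 32 h 42 min, overtime 0 h 10 min.

Regular 32.70 hours, overtime 0.17 hours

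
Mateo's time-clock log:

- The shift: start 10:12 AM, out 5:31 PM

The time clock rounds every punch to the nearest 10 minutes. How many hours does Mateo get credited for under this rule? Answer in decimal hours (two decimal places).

The shift: in 10:12 AM→10:10 AM, out 5:31 PM→5:30 PM; 7 h 20 min

7.33 hours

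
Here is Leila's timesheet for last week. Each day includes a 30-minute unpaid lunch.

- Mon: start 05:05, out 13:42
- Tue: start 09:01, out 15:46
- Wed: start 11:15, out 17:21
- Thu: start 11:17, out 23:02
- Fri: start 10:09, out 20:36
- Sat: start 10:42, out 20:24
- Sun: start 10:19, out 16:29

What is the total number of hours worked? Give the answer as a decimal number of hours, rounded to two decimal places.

56.03 hours

Mon: 05:05–13:42 = 8 h 37 min; less 30 min break → 8 h 7 min
Tue: 09:01–15:46 = 6 h 45 min; less 30 min break → 6 h 15 min
Wed: 11:15–17:21 = 6 h 6 min; less 30 min break → 5 h 36 min
Thu: 11:17–23:02 = 11 h 45 min; less 30 min break → 11 h 15 min
Fri: 10:09–20:36 = 10 h 27 min; less 30 min break → 9 h 57 min
Sat: 10:42–20:24 = 9 h 42 min; less 30 min break → 9 h 12 min
Sun: 10:19–16:29 = 6 h 10 min; less 30 min break → 5 h 40 min
Total: 8 h 7 min + 6 h 15 min + 5 h 36 min + 11 h 15 min + 9 h 57 min + 9 h 12 min + 5 h 40 min = 56 h 2 min.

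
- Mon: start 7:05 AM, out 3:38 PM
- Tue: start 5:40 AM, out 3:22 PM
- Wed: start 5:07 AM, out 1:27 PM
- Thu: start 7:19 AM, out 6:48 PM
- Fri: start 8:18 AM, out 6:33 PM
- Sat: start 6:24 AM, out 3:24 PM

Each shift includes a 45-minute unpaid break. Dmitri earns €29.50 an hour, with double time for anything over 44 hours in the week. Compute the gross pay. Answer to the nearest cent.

€1818.18

Mon: 7:05 AM–3:38 PM = 8 h 33 min; less 45 min break → 7 h 48 min
Tue: 5:40 AM–3:22 PM = 9 h 42 min; less 45 min break → 8 h 57 min
Wed: 5:07 AM–1:27 PM = 8 h 20 min; less 45 min break → 7 h 35 min
Thu: 7:19 AM–6:48 PM = 11 h 29 min; less 45 min break → 10 h 44 min
Fri: 8:18 AM–6:33 PM = 10 h 15 min; less 45 min break → 9 h 30 min
Sat: 6:24 AM–3:24 PM = 9 h 0 min; less 45 min break → 8 h 15 min
Total worked: 52 h 49 min = 3169 min.
Regular 44 h 0 min = 2640 min at €29.50/h; overtime 8 h 49 min = 529 min at €59.00/h.
Pay = (2640 × €29.50 + 529 × €59.00) ÷ 60 = €1818.18.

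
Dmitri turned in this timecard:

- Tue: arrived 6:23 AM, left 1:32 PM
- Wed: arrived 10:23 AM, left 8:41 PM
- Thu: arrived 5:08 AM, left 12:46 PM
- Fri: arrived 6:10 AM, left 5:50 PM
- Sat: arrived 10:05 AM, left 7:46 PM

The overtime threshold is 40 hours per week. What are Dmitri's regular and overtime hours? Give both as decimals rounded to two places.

Tue: 6:23 AM–1:32 PM = 7 h 9 min
Wed: 10:23 AM–8:41 PM = 10 h 18 min
Thu: 5:08 AM–12:46 PM = 7 h 38 min
Fri: 6:10 AM–5:50 PM = 11 h 40 min
Sat: 10:05 AM–7:46 PM = 9 h 41 min
Total worked: 46 h 26 min = 46.43 h.
Threshold 40 h → overtime 6 h 26 min, regular 40 h 0 min.

Regular 40.00 hours, overtime 6.43 hours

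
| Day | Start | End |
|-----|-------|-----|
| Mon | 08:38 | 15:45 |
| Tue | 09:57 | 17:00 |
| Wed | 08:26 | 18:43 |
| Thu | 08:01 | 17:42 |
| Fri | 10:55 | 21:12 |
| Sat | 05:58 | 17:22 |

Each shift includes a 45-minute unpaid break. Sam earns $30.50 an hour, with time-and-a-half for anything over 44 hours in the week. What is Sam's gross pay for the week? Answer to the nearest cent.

$1676.74

Mon: 08:38–15:45 = 7 h 7 min; less 45 min break → 6 h 22 min
Tue: 09:57–17:00 = 7 h 3 min; less 45 min break → 6 h 18 min
Wed: 08:26–18:43 = 10 h 17 min; less 45 min break → 9 h 32 min
Thu: 08:01–17:42 = 9 h 41 min; less 45 min break → 8 h 56 min
Fri: 10:55–21:12 = 10 h 17 min; less 45 min break → 9 h 32 min
Sat: 05:58–17:22 = 11 h 24 min; less 45 min break → 10 h 39 min
Total worked: 51 h 19 min = 3079 min.
Regular 44 h 0 min = 2640 min at $30.50/h; overtime 7 h 19 min = 439 min at $45.75/h.
Pay = (2640 × $30.50 + 439 × $45.75) ÷ 60 = $1676.74.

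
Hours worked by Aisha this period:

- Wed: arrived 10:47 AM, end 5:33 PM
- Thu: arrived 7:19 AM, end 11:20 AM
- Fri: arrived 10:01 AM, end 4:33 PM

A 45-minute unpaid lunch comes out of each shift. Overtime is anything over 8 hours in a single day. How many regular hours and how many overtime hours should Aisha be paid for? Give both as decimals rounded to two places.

Regular 15.07 hours, overtime 0.00 hours

Wed: 10:47 AM–5:33 PM = 6 h 46 min; less 45 min break → 6 h 1 min
Thu: 7:19 AM–11:20 AM = 4 h 1 min; less 45 min break → 3 h 16 min
Fri: 10:01 AM–4:33 PM = 6 h 32 min; less 45 min break → 5 h 47 min
Wed reg 6 h 1 min / OT 0 h 0 min; Thu reg 3 h 16 min / OT 0 h 0 min; Fri reg 5 h 47 min / OT 0 h 0 min.
Totals: regular 15 h 4 min, overtime 0 h 0 min.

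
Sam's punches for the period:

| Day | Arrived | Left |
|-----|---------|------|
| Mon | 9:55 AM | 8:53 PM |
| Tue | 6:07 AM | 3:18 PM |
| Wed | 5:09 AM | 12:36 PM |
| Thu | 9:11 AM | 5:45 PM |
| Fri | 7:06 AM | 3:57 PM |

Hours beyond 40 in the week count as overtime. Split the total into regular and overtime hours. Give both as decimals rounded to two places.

Regular 40.00 hours, overtime 5.02 hours

Mon: 9:55 AM–8:53 PM = 10 h 58 min
Tue: 6:07 AM–3:18 PM = 9 h 11 min
Wed: 5:09 AM–12:36 PM = 7 h 27 min
Thu: 9:11 AM–5:45 PM = 8 h 34 min
Fri: 7:06 AM–3:57 PM = 8 h 51 min
Total worked: 45 h 1 min = 45.02 h.
Threshold 40 h → overtime 5 h 1 min, regular 40 h 0 min.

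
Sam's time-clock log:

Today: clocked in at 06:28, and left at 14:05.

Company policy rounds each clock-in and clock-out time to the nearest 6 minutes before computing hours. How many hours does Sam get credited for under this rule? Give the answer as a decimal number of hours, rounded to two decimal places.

Today: in 06:28→06:30, out 14:05→14:06; 7 h 36 min

7.60 hours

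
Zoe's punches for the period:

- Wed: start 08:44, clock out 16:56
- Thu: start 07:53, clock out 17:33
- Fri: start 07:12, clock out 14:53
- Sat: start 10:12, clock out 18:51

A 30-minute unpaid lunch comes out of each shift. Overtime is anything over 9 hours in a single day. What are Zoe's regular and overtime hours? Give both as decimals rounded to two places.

Wed: 08:44–16:56 = 8 h 12 min; less 30 min break → 7 h 42 min
Thu: 07:53–17:33 = 9 h 40 min; less 30 min break → 9 h 10 min
Fri: 07:12–14:53 = 7 h 41 min; less 30 min break → 7 h 11 min
Sat: 10:12–18:51 = 8 h 39 min; less 30 min break → 8 h 9 min
Wed reg 7 h 42 min / OT 0 h 0 min; Thu reg 9 h 0 min / OT 0 h 10 min; Fri reg 7 h 11 min / OT 0 h 0 min; Sat reg 8 h 9 min / OT 0 h 0 min.
Totals: regular 32 h 2 min, overtime 0 h 10 min.

Regular 32.03 hours, overtime 0.17 hours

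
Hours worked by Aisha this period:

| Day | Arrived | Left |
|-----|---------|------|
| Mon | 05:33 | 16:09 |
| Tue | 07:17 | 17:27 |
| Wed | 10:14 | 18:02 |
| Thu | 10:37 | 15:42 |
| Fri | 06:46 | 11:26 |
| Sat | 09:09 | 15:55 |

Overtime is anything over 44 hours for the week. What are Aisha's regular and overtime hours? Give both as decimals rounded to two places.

Regular 44.00 hours, overtime 1.08 hours

Mon: 05:33–16:09 = 10 h 36 min
Tue: 07:17–17:27 = 10 h 10 min
Wed: 10:14–18:02 = 7 h 48 min
Thu: 10:37–15:42 = 5 h 5 min
Fri: 06:46–11:26 = 4 h 40 min
Sat: 09:09–15:55 = 6 h 46 min
Total worked: 45 h 5 min = 45.08 h.
Threshold 44 h → overtime 1 h 5 min, regular 44 h 0 min.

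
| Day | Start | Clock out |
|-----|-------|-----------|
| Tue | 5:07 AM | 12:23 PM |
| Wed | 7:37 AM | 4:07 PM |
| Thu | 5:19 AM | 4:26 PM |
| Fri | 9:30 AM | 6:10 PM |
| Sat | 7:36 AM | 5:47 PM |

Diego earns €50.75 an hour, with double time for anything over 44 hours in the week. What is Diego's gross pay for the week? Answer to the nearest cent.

€2408.93

Tue: 5:07 AM–12:23 PM = 7 h 16 min
Wed: 7:37 AM–4:07 PM = 8 h 30 min
Thu: 5:19 AM–4:26 PM = 11 h 7 min
Fri: 9:30 AM–6:10 PM = 8 h 40 min
Sat: 7:36 AM–5:47 PM = 10 h 11 min
Total worked: 45 h 44 min = 2744 min.
Regular 44 h 0 min = 2640 min at €50.75/h; overtime 1 h 44 min = 104 min at €101.50/h.
Pay = (2640 × €50.75 + 104 × €101.50) ÷ 60 = €2408.93.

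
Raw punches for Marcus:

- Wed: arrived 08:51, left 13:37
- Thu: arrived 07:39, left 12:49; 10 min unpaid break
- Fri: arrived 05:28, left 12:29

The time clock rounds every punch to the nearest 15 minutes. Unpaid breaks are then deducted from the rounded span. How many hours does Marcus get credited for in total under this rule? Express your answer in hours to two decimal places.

Wed: in 08:51→08:45, out 13:37→13:30; 4 h 45 min
Thu: in 07:39→07:45, out 12:49→12:45; 5 h 0 min − 10 min = 4 h 50 min
Fri: in 05:28→05:30, out 12:29→12:30; 7 h 0 min
Total credited: 16 h 35 min.

16.58 hours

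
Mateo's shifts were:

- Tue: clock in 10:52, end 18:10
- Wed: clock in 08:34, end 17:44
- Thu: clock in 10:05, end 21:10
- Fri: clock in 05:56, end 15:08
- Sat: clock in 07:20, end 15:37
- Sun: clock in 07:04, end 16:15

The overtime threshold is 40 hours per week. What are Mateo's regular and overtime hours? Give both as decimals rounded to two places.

Regular 40.00 hours, overtime 14.22 hours

Tue: 10:52–18:10 = 7 h 18 min
Wed: 08:34–17:44 = 9 h 10 min
Thu: 10:05–21:10 = 11 h 5 min
Fri: 05:56–15:08 = 9 h 12 min
Sat: 07:20–15:37 = 8 h 17 min
Sun: 07:04–16:15 = 9 h 11 min
Total worked: 54 h 13 min = 54.22 h.
Threshold 40 h → overtime 14 h 13 min, regular 40 h 0 min.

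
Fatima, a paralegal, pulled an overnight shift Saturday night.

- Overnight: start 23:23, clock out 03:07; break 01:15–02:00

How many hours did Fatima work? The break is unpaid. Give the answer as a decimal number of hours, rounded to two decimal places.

2.98 hours

Overnight: 23:23 → midnight = 0 h 37 min; midnight → 03:07 = 3 h 7 min; span 3 h 44 min; less 45 min break → 2 h 59 min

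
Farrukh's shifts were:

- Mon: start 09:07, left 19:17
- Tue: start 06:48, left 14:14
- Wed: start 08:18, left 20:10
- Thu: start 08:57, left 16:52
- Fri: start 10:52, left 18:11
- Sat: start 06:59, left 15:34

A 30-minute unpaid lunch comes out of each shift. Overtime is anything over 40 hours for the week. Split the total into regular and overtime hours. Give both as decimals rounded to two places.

Regular 40.00 hours, overtime 10.28 hours

Mon: 09:07–19:17 = 10 h 10 min; less 30 min break → 9 h 40 min
Tue: 06:48–14:14 = 7 h 26 min; less 30 min break → 6 h 56 min
Wed: 08:18–20:10 = 11 h 52 min; less 30 min break → 11 h 22 min
Thu: 08:57–16:52 = 7 h 55 min; less 30 min break → 7 h 25 min
Fri: 10:52–18:11 = 7 h 19 min; less 30 min break → 6 h 49 min
Sat: 06:59–15:34 = 8 h 35 min; less 30 min break → 8 h 5 min
Total worked: 50 h 17 min = 50.28 h.
Threshold 40 h → overtime 10 h 17 min, regular 40 h 0 min.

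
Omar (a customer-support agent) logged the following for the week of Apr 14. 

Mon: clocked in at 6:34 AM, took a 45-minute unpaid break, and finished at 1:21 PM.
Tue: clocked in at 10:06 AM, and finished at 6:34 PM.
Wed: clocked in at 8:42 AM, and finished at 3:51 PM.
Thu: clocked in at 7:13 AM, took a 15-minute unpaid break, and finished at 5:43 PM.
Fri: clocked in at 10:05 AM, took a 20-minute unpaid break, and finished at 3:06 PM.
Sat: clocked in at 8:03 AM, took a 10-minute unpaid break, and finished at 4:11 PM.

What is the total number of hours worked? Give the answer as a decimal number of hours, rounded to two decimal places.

44.55 hours

Mon: 6:34 AM–1:21 PM = 6 h 47 min; less 45 min break → 6 h 2 min
Tue: 10:06 AM–6:34 PM = 8 h 28 min
Wed: 8:42 AM–3:51 PM = 7 h 9 min
Thu: 7:13 AM–5:43 PM = 10 h 30 min; less 15 min break → 10 h 15 min
Fri: 10:05 AM–3:06 PM = 5 h 1 min; less 20 min break → 4 h 41 min
Sat: 8:03 AM–4:11 PM = 8 h 8 min; less 10 min break → 7 h 58 min
Total: 6 h 2 min + 8 h 28 min + 7 h 9 min + 10 h 15 min + 4 h 41 min + 7 h 58 min = 44 h 33 min.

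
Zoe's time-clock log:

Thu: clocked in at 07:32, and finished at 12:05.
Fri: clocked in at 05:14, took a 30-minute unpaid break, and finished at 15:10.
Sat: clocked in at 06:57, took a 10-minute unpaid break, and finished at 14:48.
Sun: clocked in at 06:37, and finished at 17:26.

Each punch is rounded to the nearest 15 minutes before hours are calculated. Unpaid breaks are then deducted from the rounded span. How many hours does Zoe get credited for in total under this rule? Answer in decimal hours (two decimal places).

Thu: in 07:32→07:30, out 12:05→12:00; 4 h 30 min
Fri: in 05:14→05:15, out 15:10→15:15; 10 h 0 min − 30 min = 9 h 30 min
Sat: in 06:57→07:00, out 14:48→14:45; 7 h 45 min − 10 min = 7 h 35 min
Sun: in 06:37→06:30, out 17:26→17:30; 11 h 0 min
Total credited: 32 h 35 min.

32.58 hours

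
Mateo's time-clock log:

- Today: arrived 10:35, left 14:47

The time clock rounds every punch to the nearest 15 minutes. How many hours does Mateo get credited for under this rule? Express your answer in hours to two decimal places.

4.25 hours

Today: in 10:35→10:30, out 14:47→14:45; 4 h 15 min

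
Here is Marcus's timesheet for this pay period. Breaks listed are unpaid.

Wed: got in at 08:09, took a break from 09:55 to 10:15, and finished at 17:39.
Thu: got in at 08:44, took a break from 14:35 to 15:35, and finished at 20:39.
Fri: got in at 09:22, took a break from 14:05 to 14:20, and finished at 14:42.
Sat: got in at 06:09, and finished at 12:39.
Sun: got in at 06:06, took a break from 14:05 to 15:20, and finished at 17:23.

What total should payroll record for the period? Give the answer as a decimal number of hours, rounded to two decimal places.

Wed: 08:09–17:39 = 9 h 30 min; less 20 min break → 9 h 10 min
Thu: 08:44–20:39 = 11 h 55 min; less 60 min break → 10 h 55 min
Fri: 09:22–14:42 = 5 h 20 min; less 15 min break → 5 h 5 min
Sat: 06:09–12:39 = 6 h 30 min
Sun: 06:06–17:23 = 11 h 17 min; less 75 min break → 10 h 2 min
Total: 9 h 10 min + 10 h 55 min + 5 h 5 min + 6 h 30 min + 10 h 2 min = 41 h 42 min.

41.70 hours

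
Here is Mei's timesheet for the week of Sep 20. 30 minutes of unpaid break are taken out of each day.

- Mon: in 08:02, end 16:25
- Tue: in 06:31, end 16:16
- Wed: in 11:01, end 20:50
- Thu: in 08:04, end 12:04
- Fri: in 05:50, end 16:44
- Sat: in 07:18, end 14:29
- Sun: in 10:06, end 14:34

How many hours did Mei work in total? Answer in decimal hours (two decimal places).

Mon: 08:02–16:25 = 8 h 23 min; less 30 min break → 7 h 53 min
Tue: 06:31–16:16 = 9 h 45 min; less 30 min break → 9 h 15 min
Wed: 11:01–20:50 = 9 h 49 min; less 30 min break → 9 h 19 min
Thu: 08:04–12:04 = 4 h 0 min; less 30 min break → 3 h 30 min
Fri: 05:50–16:44 = 10 h 54 min; less 30 min break → 10 h 24 min
Sat: 07:18–14:29 = 7 h 11 min; less 30 min break → 6 h 41 min
Sun: 10:06–14:34 = 4 h 28 min; less 30 min break → 3 h 58 min
Total: 7 h 53 min + 9 h 15 min + 9 h 19 min + 3 h 30 min + 10 h 24 min + 6 h 41 min + 3 h 58 min = 51 h 0 min.

51.00 hours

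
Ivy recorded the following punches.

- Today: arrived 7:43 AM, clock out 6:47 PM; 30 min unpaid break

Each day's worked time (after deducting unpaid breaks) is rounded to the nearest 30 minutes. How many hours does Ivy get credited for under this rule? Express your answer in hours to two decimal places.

10.50 hours

Today: 7:43 AM–6:47 PM = 11 h 4 min − 30 min = 10 h 34 min → rounds to 10 h 30 min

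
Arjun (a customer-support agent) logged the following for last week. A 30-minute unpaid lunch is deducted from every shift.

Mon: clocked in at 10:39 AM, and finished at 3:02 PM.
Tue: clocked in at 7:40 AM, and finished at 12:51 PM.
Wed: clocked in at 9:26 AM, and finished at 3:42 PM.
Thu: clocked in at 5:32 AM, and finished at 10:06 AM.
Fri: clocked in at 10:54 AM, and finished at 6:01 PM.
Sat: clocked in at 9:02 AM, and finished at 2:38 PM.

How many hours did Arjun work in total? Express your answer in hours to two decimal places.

Mon: 10:39 AM–3:02 PM = 4 h 23 min; less 30 min break → 3 h 53 min
Tue: 7:40 AM–12:51 PM = 5 h 11 min; less 30 min break → 4 h 41 min
Wed: 9:26 AM–3:42 PM = 6 h 16 min; less 30 min break → 5 h 46 min
Thu: 5:32 AM–10:06 AM = 4 h 34 min; less 30 min break → 4 h 4 min
Fri: 10:54 AM–6:01 PM = 7 h 7 min; less 30 min break → 6 h 37 min
Sat: 9:02 AM–2:38 PM = 5 h 36 min; less 30 min break → 5 h 6 min
Total: 3 h 53 min + 4 h 41 min + 5 h 46 min + 4 h 4 min + 6 h 37 min + 5 h 6 min = 30 h 7 min.

30.12 hours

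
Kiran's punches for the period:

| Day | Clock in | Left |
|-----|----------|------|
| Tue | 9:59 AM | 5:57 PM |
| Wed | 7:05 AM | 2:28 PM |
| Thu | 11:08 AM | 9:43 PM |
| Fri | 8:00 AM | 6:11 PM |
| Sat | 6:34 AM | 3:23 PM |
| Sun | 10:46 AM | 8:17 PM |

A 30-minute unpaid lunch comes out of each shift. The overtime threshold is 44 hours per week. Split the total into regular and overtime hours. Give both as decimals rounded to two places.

Tue: 9:59 AM–5:57 PM = 7 h 58 min; less 30 min break → 7 h 28 min
Wed: 7:05 AM–2:28 PM = 7 h 23 min; less 30 min break → 6 h 53 min
Thu: 11:08 AM–9:43 PM = 10 h 35 min; less 30 min break → 10 h 5 min
Fri: 8:00 AM–6:11 PM = 10 h 11 min; less 30 min break → 9 h 41 min
Sat: 6:34 AM–3:23 PM = 8 h 49 min; less 30 min break → 8 h 19 min
Sun: 10:46 AM–8:17 PM = 9 h 31 min; less 30 min break → 9 h 1 min
Total worked: 51 h 27 min = 51.45 h.
Threshold 44 h → overtime 7 h 27 min, regular 44 h 0 min.

Regular 44.00 hours, overtime 7.45 hours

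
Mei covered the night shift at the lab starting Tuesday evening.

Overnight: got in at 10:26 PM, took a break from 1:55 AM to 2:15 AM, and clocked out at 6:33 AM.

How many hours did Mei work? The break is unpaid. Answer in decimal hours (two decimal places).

7.78 hours

Overnight: 10:26 PM → midnight = 1 h 34 min; midnight → 6:33 AM = 6 h 33 min; span 8 h 7 min; less 20 min break → 7 h 47 min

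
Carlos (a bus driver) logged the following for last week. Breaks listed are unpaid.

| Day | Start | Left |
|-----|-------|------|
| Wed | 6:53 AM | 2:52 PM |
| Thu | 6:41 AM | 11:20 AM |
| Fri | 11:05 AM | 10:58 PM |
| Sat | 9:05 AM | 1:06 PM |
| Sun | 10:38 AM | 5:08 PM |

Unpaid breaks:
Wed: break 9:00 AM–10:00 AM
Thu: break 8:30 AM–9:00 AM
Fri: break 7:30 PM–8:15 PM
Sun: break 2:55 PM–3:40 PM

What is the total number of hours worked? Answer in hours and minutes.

32 h 2 min

Wed: 6:53 AM–2:52 PM = 7 h 59 min; less 60 min break → 6 h 59 min
Thu: 6:41 AM–11:20 AM = 4 h 39 min; less 30 min break → 4 h 9 min
Fri: 11:05 AM–10:58 PM = 11 h 53 min; less 45 min break → 11 h 8 min
Sat: 9:05 AM–1:06 PM = 4 h 1 min
Sun: 10:38 AM–5:08 PM = 6 h 30 min; less 45 min break → 5 h 45 min
Total: 6 h 59 min + 4 h 9 min + 11 h 8 min + 4 h 1 min + 5 h 45 min = 32 h 2 min.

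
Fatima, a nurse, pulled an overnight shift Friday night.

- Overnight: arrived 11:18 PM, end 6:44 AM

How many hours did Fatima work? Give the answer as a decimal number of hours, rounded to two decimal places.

7.43 hours

Overnight: 11:18 PM → midnight = 0 h 42 min; midnight → 6:44 AM = 6 h 44 min; span 7 h 26 min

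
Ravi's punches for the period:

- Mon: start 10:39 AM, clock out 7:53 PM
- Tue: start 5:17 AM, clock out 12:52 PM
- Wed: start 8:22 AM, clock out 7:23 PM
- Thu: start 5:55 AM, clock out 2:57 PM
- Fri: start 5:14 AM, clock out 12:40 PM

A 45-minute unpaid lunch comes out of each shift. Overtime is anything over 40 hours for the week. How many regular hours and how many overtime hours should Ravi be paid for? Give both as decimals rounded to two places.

Mon: 10:39 AM–7:53 PM = 9 h 14 min; less 45 min break → 8 h 29 min
Tue: 5:17 AM–12:52 PM = 7 h 35 min; less 45 min break → 6 h 50 min
Wed: 8:22 AM–7:23 PM = 11 h 1 min; less 45 min break → 10 h 16 min
Thu: 5:55 AM–2:57 PM = 9 h 2 min; less 45 min break → 8 h 17 min
Fri: 5:14 AM–12:40 PM = 7 h 26 min; less 45 min break → 6 h 41 min
Total worked: 40 h 33 min = 40.55 h.
Threshold 40 h → overtime 0 h 33 min, regular 40 h 0 min.

Regular 40.00 hours, overtime 0.55 hours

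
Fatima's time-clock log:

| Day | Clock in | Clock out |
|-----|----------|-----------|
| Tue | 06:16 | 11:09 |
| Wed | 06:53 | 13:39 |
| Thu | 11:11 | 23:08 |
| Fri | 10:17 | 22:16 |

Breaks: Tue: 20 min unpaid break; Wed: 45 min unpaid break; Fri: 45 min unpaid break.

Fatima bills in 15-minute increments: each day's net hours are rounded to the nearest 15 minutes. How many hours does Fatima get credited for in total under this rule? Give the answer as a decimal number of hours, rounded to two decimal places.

Tue: 06:16–11:09 = 4 h 53 min − 20 min = 4 h 33 min → rounds to 4 h 30 min
Wed: 06:53–13:39 = 6 h 46 min − 45 min = 6 h 1 min → rounds to 6 h 0 min
Thu: 11:11–23:08 = 11 h 57 min → rounds to 12 h 0 min
Fri: 10:17–22:16 = 11 h 59 min − 45 min = 11 h 14 min → rounds to 11 h 15 min
Total credited: 33 h 45 min.

33.75 hours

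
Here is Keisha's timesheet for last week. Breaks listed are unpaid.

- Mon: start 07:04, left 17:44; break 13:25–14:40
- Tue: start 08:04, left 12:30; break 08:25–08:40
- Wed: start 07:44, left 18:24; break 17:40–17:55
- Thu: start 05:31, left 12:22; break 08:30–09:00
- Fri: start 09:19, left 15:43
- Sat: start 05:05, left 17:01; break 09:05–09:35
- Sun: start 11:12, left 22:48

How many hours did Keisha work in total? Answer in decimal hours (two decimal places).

Mon: 07:04–17:44 = 10 h 40 min; less 75 min break → 9 h 25 min
Tue: 08:04–12:30 = 4 h 26 min; less 15 min break → 4 h 11 min
Wed: 07:44–18:24 = 10 h 40 min; less 15 min break → 10 h 25 min
Thu: 05:31–12:22 = 6 h 51 min; less 30 min break → 6 h 21 min
Fri: 09:19–15:43 = 6 h 24 min
Sat: 05:05–17:01 = 11 h 56 min; less 30 min break → 11 h 26 min
Sun: 11:12–22:48 = 11 h 36 min
Total: 9 h 25 min + 4 h 11 min + 10 h 25 min + 6 h 21 min + 6 h 24 min + 11 h 26 min + 11 h 36 min = 59 h 48 min.

59.80 hours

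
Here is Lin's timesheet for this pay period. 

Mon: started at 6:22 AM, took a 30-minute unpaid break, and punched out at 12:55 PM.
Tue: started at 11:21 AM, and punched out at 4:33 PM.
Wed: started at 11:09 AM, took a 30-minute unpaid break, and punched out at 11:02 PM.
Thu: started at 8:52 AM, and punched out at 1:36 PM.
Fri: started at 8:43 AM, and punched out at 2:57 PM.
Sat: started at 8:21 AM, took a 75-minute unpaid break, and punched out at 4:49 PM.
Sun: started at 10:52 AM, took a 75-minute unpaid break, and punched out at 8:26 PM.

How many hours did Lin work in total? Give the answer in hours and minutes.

Mon: 6:22 AM–12:55 PM = 6 h 33 min; less 30 min break → 6 h 3 min
Tue: 11:21 AM–4:33 PM = 5 h 12 min
Wed: 11:09 AM–11:02 PM = 11 h 53 min; less 30 min break → 11 h 23 min
Thu: 8:52 AM–1:36 PM = 4 h 44 min
Fri: 8:43 AM–2:57 PM = 6 h 14 min
Sat: 8:21 AM–4:49 PM = 8 h 28 min; less 75 min break → 7 h 13 min
Sun: 10:52 AM–8:26 PM = 9 h 34 min; less 75 min break → 8 h 19 min
Total: 6 h 3 min + 5 h 12 min + 11 h 23 min + 4 h 44 min + 6 h 14 min + 7 h 13 min + 8 h 19 min = 49 h 8 min.

49 h 8 min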